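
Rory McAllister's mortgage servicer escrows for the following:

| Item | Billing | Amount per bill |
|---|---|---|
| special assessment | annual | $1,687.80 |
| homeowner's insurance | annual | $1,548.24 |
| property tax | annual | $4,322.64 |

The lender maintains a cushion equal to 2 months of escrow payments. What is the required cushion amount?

Special assessment: $1,687.80/yr
Homeowner's insurance: $1,548.24/yr
Property tax: $4,322.64/yr
Annual escrow total = $1,687.80 + $1,548.24 + $4,322.64 = $7,558.68
Per month = $7,558.68 ÷ 12 = $629.89
Reserve = 2 × $629.89 = $1,259.78

$1,259.78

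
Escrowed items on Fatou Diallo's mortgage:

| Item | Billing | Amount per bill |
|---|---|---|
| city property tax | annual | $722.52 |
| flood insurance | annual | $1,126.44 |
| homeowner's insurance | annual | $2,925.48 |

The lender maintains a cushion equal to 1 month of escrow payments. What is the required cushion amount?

$397.87

City property tax: $722.52 per year
Flood insurance: $1,126.44 per year
Homeowner's insurance: $2,925.48 per year
Yearly total = $722.52 + $1,126.44 + $2,925.48 = $4,774.44
Monthly escrow = $4,774.44 ÷ 12 = $397.87
Cushion = 1 × $397.87 = $397.87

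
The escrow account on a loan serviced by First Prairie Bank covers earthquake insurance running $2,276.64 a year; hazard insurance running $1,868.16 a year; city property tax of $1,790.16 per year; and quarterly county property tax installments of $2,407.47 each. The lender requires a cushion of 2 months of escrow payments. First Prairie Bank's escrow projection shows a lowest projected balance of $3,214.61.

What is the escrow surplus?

$620.47

Earthquake insurance: $2,276.64/yr
Hazard insurance: $1,868.16/yr
City property tax: $1,790.16/yr
County property tax: $2,407.47 × 4 = $9,629.88/yr
Annual escrow total = $15,564.84
Monthly escrow = $15,564.84 ÷ 12 = $1,297.07
Cushion = 2 × $1,297.07 = $2,594.14
Excess over cushion: $3,214.61 − $2,594.14 = $620.47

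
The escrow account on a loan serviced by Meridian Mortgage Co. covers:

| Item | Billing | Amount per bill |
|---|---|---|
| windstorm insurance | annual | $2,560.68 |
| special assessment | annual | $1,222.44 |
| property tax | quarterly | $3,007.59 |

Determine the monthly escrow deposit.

Windstorm insurance = $2,560.68
Special assessment = $1,222.44
Property tax = $3,007.59 × 4 = $12,030.36
Total per year = $15,813.48
Per month = $15,813.48 / 12 = $1,317.79

$1,317.79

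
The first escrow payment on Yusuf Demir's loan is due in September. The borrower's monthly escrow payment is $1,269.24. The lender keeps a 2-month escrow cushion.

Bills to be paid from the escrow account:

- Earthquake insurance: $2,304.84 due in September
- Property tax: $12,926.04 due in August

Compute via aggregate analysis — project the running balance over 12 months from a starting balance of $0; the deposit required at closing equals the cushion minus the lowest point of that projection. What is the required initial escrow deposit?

$3,574.08

Cushion = 2 × $1,269.24 = $2,538.48
Trial balance (start $0, +$1,269.24 each month, − disbursements):
  Sep: +$1,269.24 − $2,304.84 → -$1,035.60
  Oct: +$1,269.24 → $233.64
  Nov: +$1,269.24 → $1,502.88
  Dec: +$1,269.24 → $2,772.12
  Jan: +$1,269.24 → $4,041.36
  Feb: +$1,269.24 → $5,310.60
  Mar: +$1,269.24 → $6,579.84
  Apr: +$1,269.24 → $7,849.08
  May: +$1,269.24 → $9,118.32
  Jun: +$1,269.24 → $10,387.56
  Jul: +$1,269.24 → $11,656.80
  Aug: +$1,269.24 − $12,926.04 → $0.00
Lowest trial balance = -$1,035.60 (Sep)
Initial deposit = cushion − low point = $2,538.48 − (-$1,035.60) = $3,574.08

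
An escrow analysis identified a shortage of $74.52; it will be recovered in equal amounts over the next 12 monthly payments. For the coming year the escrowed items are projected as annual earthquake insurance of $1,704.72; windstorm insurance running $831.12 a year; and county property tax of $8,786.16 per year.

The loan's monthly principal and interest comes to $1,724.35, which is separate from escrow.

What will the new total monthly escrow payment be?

Earthquake insurance — $1,704.72/yr
Windstorm insurance — $831.12/yr
County property tax — $8,786.16/yr
Yearly total = $11,322.00
Per month = $11,322.00 ÷ 12 = $943.50
Shortage spread = $74.52 ÷ 12 = $6.21/mo
Adjusted monthly = $943.50 + $6.21 = $949.71

$949.71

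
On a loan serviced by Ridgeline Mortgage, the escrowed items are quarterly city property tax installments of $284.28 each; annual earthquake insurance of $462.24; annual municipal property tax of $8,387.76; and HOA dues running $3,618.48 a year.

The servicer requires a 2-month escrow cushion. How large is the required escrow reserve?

City property tax — $284.28 × 4 = $1,137.12/yr
Earthquake insurance — $462.24/yr
Municipal property tax — $8,387.76/yr
HOA dues — $3,618.48/yr
Total annual escrow = $13,605.60
Base monthly escrow = $13,605.60 ÷ 12 = $1,133.80
Cushion = 2 × $1,133.80 = $2,267.60

$2,267.60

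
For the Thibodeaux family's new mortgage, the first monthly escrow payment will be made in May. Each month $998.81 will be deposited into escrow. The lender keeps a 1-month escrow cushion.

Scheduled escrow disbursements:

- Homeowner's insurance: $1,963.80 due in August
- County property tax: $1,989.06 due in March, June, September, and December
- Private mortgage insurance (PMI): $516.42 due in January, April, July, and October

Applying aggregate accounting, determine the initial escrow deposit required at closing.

Cushion = 1 × $998.81 = $998.81
Trial balance (start $0, +$998.81 each month, − disbursements):
  May: +$998.81 → $998.81
  Jun: +$998.81 − $1,989.06 → $8.56
  Jul: +$998.81 − $516.42 → $490.95
  Aug: +$998.81 − $1,963.80 → -$474.04
  Sep: +$998.81 − $1,989.06 → -$1,464.29
  Oct: +$998.81 − $516.42 → -$981.90
  Nov: +$998.81 → $16.91
  Dec: +$998.81 − $1,989.06 → -$973.34
  Jan: +$998.81 − $516.42 → -$490.95
  Feb: +$998.81 → $507.86
  Mar: +$998.81 − $1,989.06 → -$482.39
  Apr: +$998.81 − $516.42 → $0.00
Lowest trial balance = -$1,464.29 (Sep)
Initial deposit = cushion − low point = $998.81 − (-$1,464.29) = $2,463.10

$2,463.10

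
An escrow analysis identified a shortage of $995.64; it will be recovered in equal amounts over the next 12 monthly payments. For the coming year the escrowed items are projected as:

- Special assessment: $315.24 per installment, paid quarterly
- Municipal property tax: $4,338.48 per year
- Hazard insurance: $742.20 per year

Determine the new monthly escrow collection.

Special assessment — $315.24 × 4 = $1,260.96
Municipal property tax — $4,338.48
Hazard insurance — $742.20
Annual escrow total = $1,260.96 + $4,338.48 + $742.20 = $6,341.64
Base monthly escrow = $6,341.64 ÷ 12 = $528.47
Monthly shortage recovery: $995.64 / 12 = $82.97
Adjusted monthly = $528.47 + $82.97 = $611.44

$611.44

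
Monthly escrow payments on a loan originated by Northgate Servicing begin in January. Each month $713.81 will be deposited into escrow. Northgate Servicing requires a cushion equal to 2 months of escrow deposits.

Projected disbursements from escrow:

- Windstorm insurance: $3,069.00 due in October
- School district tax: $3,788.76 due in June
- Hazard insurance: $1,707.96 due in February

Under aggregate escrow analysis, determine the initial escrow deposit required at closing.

Cushion = 2 × $713.81 = $1,427.62
Trial balance (start $0, +$713.81 each month, − disbursements):
  Jan: +$713.81 → $713.81
  Feb: +$713.81 − $1,707.96 → -$280.34
  Mar: +$713.81 → $433.47
  Apr: +$713.81 → $1,147.28
  May: +$713.81 → $1,861.09
  Jun: +$713.81 − $3,788.76 → -$1,213.86
  Jul: +$713.81 → -$500.05
  Aug: +$713.81 → $213.76
  Sep: +$713.81 → $927.57
  Oct: +$713.81 − $3,069.00 → -$1,427.62
  Nov: +$713.81 → -$713.81
  Dec: +$713.81 → $0.00
Lowest trial balance = -$1,427.62 (Oct)
Initial deposit = cushion − low point = $1,427.62 − (-$1,427.62) = $2,855.24

$2,855.24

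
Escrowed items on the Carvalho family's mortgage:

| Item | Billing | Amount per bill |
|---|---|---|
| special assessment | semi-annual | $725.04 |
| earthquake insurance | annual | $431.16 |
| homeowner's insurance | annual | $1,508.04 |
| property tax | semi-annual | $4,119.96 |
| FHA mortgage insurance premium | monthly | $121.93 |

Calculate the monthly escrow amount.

$1,091.03

Special assessment: $725.04 × 2 = $1,450.08/yr
Earthquake insurance: $431.16/yr
Homeowner's insurance: $1,508.04/yr
Property tax: $4,119.96 × 2 = $8,239.92/yr
FHA mortgage insurance premium: $121.93 × 12 = $1,463.16/yr
Total annual escrow = $1,450.08 + $431.16 + $1,508.04 + $8,239.92 + $1,463.16 = $13,092.36
Monthly = $13,092.36 / 12 = $1,091.03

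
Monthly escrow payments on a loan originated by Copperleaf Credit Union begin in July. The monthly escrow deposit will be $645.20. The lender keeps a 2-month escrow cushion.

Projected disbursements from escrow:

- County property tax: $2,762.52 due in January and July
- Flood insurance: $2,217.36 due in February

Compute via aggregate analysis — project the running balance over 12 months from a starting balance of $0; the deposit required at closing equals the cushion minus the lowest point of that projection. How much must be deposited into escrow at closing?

$3,871.20

Cushion = 2 × $645.20 = $1,290.40
Trial balance (start $0, +$645.20 each month, − disbursements):
  Jul: +$645.20 − $2,762.52 → -$2,117.32
  Aug: +$645.20 → -$1,472.12
  Sep: +$645.20 → -$826.92
  Oct: +$645.20 → -$181.72
  Nov: +$645.20 → $463.48
  Dec: +$645.20 → $1,108.68
  Jan: +$645.20 − $2,762.52 → -$1,008.64
  Feb: +$645.20 − $2,217.36 → -$2,580.80
  Mar: +$645.20 → -$1,935.60
  Apr: +$645.20 → -$1,290.40
  May: +$645.20 → -$645.20
  Jun: +$645.20 → $0.00
Lowest trial balance = -$2,580.80 (Feb)
Initial deposit = cushion − low point = $1,290.40 − (-$2,580.80) = $3,871.20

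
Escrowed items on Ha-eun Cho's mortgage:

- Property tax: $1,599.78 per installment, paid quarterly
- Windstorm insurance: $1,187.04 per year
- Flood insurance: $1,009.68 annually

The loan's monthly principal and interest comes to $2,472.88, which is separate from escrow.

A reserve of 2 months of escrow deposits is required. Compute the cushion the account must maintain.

Property tax = $1,599.78 × 4 = $6,399.12
Windstorm insurance = $1,187.04
Flood insurance = $1,009.68
Total per year = $6,399.12 + $1,187.04 + $1,009.68 = $8,595.84
Monthly escrow = $8,595.84 / 12 = $716.32
Cushion = 2 × $716.32 = $1,432.64

$1,432.64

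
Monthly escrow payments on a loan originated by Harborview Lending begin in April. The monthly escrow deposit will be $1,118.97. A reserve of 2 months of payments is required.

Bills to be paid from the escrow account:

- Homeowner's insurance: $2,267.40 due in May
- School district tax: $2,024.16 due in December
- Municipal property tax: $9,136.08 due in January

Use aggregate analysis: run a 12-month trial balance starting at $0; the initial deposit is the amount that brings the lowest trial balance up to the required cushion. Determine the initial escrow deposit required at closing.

$4,475.88

Cushion = 2 × $1,118.97 = $2,237.94
Trial balance (start $0, +$1,118.97 each month, − disbursements):
  Apr: +$1,118.97 → $1,118.97
  May: +$1,118.97 − $2,267.40 → -$29.46
  Jun: +$1,118.97 → $1,089.51
  Jul: +$1,118.97 → $2,208.48
  Aug: +$1,118.97 → $3,327.45
  Sep: +$1,118.97 → $4,446.42
  Oct: +$1,118.97 → $5,565.39
  Nov: +$1,118.97 → $6,684.36
  Dec: +$1,118.97 − $2,024.16 → $5,779.17
  Jan: +$1,118.97 − $9,136.08 → -$2,237.94
  Feb: +$1,118.97 → -$1,118.97
  Mar: +$1,118.97 → $0.00
Lowest trial balance = -$2,237.94 (Jan)
Initial deposit = cushion − low point = $2,237.94 − (-$2,237.94) = $4,475.88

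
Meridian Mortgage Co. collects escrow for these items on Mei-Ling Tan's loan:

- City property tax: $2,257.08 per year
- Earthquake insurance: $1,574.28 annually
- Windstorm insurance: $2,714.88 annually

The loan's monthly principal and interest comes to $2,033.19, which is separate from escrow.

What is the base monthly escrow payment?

City property tax = $2,257.08
Earthquake insurance = $1,574.28
Windstorm insurance = $2,714.88
Combined annual = $2,257.08 + $1,574.28 + $2,714.88 = $6,546.24
Base monthly escrow = $6,546.24 ÷ 12 = $545.52

$545.52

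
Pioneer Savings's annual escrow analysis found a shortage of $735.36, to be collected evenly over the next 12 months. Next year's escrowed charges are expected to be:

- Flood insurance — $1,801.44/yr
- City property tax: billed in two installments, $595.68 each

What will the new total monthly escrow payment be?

Flood insurance = $1,801.44/yr
City property tax = $595.68 × 2 = $1,191.36/yr
Total per year = $1,801.44 + $1,191.36 = $2,992.80
Base monthly escrow = $2,992.80 / 12 = $249.40
Monthly shortage recovery: $735.36 ÷ 12 = $61.28
Adjusted monthly = $249.40 + $61.28 = $310.68

$310.68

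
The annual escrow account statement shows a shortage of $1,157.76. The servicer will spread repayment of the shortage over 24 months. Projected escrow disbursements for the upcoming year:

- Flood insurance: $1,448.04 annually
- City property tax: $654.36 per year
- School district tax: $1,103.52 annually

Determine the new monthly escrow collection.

$315.40

Flood insurance = $1,448.04
City property tax = $654.36
School district tax = $1,103.52
Total per year = $3,205.92
Per month = $3,205.92 ÷ 12 = $267.16
Monthly shortage recovery: $1,157.76 ÷ 24 = $48.24
Adjusted monthly = $267.16 + $48.24 = $315.40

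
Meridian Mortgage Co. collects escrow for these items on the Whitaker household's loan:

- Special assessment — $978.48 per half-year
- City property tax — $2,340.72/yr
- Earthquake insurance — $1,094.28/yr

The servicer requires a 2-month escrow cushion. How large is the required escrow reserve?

Special assessment = $978.48 × 2 = $1,956.96 per year
City property tax = $2,340.72 per year
Earthquake insurance = $1,094.28 per year
Annual escrow total = $5,391.96
Per month = $5,391.96 ÷ 12 = $449.33
Cushion = 2 × $449.33 = $898.66

$898.66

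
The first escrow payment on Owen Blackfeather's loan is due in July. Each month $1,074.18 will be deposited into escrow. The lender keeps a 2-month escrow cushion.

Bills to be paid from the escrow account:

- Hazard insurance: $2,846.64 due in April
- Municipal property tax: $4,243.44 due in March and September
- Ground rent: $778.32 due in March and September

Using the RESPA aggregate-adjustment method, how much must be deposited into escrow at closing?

$4,296.72

Cushion = 2 × $1,074.18 = $2,148.36
Trial balance (start $0, +$1,074.18 each month, − disbursements):
  Jul: +$1,074.18 → $1,074.18
  Aug: +$1,074.18 → $2,148.36
  Sep: +$1,074.18 − $5,021.76 → -$1,799.22
  Oct: +$1,074.18 → -$725.04
  Nov: +$1,074.18 → $349.14
  Dec: +$1,074.18 → $1,423.32
  Jan: +$1,074.18 → $2,497.50
  Feb: +$1,074.18 → $3,571.68
  Mar: +$1,074.18 − $5,021.76 → -$375.90
  Apr: +$1,074.18 − $2,846.64 → -$2,148.36
  May: +$1,074.18 → -$1,074.18
  Jun: +$1,074.18 → $0.00
Lowest trial balance = -$2,148.36 (Apr)
Initial deposit = cushion − low point = $2,148.36 − (-$2,148.36) = $4,296.72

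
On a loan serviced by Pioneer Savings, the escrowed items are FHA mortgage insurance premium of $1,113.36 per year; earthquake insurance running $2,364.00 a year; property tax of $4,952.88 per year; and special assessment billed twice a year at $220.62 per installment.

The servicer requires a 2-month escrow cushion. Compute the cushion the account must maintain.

FHA mortgage insurance premium — $1,113.36
Earthquake insurance — $2,364.00
Property tax — $4,952.88
Special assessment — $220.62 × 2 = $441.24
Total per year = $1,113.36 + $2,364.00 + $4,952.88 + $441.24 = $8,871.48
Monthly = $8,871.48 ÷ 12 = $739.29
Reserve = 2 × $739.29 = $1,478.58

$1,478.58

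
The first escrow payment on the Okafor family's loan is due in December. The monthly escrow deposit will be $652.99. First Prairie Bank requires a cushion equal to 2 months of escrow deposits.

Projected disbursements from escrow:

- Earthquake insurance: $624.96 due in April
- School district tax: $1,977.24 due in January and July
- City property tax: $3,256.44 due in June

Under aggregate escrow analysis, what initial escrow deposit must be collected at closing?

$3,917.94

Cushion = 2 × $652.99 = $1,305.98
Trial balance (start $0, +$652.99 each month, − disbursements):
  Dec: +$652.99 → $652.99
  Jan: +$652.99 − $1,977.24 → -$671.26
  Feb: +$652.99 → -$18.27
  Mar: +$652.99 → $634.72
  Apr: +$652.99 − $624.96 → $662.75
  May: +$652.99 → $1,315.74
  Jun: +$652.99 − $3,256.44 → -$1,287.71
  Jul: +$652.99 − $1,977.24 → -$2,611.96
  Aug: +$652.99 → -$1,958.97
  Sep: +$652.99 → -$1,305.98
  Oct: +$652.99 → -$652.99
  Nov: +$652.99 → $0.00
Lowest trial balance = -$2,611.96 (Jul)
Initial deposit = cushion − low point = $1,305.98 − (-$2,611.96) = $3,917.94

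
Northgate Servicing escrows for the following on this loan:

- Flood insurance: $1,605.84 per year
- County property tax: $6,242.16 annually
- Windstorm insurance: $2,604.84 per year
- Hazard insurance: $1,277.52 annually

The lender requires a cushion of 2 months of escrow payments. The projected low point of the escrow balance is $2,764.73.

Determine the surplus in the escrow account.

Flood insurance = $1,605.84
County property tax = $6,242.16
Windstorm insurance = $2,604.84
Hazard insurance = $1,277.52
Annual escrow total = $11,730.36
Monthly escrow = $11,730.36 / 12 = $977.53
Cushion = 2 × $977.53 = $1,955.06
Excess over cushion: $2,764.73 − $1,955.06 = $809.67

$809.67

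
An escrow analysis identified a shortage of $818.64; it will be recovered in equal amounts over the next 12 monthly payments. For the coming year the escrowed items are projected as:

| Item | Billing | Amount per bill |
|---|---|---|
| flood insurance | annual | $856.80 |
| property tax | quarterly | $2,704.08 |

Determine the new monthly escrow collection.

$1,040.98

Flood insurance — $856.80
Property tax — $2,704.08 × 4 = $10,816.32
Total annual escrow = $856.80 + $10,816.32 = $11,673.12
Monthly escrow = $11,673.12 ÷ 12 = $972.76
Shortage spread = $818.64 / 12 = $68.22/mo
Adjusted monthly = $972.76 + $68.22 = $1,040.98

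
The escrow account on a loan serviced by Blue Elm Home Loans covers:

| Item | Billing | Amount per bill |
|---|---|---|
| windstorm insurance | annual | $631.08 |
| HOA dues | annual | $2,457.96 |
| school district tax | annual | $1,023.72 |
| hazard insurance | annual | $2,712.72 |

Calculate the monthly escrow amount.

$568.79

Windstorm insurance — $631.08 annually
HOA dues — $2,457.96 annually
School district tax — $1,023.72 annually
Hazard insurance — $2,712.72 annually
Total per year = $6,825.48
Per month = $6,825.48 ÷ 12 = $568.79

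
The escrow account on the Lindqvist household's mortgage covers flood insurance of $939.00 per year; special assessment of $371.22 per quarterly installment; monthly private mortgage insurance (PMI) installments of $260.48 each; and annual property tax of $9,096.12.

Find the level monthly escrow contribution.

$1,220.48

Flood insurance = $939.00/yr
Special assessment = $371.22 × 4 = $1,484.88/yr
Private mortgage insurance (PMI) = $260.48 × 12 = $3,125.76/yr
Property tax = $9,096.12/yr
Yearly total = $14,645.76
Monthly escrow = $14,645.76 / 12 = $1,220.48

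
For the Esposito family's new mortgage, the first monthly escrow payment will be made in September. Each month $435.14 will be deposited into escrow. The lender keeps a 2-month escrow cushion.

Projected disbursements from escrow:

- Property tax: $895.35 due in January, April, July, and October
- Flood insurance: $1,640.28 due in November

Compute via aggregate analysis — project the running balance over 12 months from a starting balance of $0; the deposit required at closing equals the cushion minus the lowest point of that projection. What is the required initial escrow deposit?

Cushion = 2 × $435.14 = $870.28
Trial balance (start $0, +$435.14 each month, − disbursements):
  Sep: +$435.14 → $435.14
  Oct: +$435.14 − $895.35 → -$25.07
  Nov: +$435.14 − $1,640.28 → -$1,230.21
  Dec: +$435.14 → -$795.07
  Jan: +$435.14 − $895.35 → -$1,255.28
  Feb: +$435.14 → -$820.14
  Mar: +$435.14 → -$385.00
  Apr: +$435.14 − $895.35 → -$845.21
  May: +$435.14 → -$410.07
  Jun: +$435.14 → $25.07
  Jul: +$435.14 − $895.35 → -$435.14
  Aug: +$435.14 → $0.00
Lowest trial balance = -$1,255.28 (Jan)
Initial deposit = cushion − low point = $870.28 − (-$1,255.28) = $2,125.56

$2,125.56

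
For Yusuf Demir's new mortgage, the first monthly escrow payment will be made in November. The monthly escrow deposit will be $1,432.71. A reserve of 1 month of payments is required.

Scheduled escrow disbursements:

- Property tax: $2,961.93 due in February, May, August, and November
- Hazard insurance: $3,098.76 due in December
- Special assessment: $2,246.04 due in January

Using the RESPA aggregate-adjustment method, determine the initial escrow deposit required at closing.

Cushion = 1 × $1,432.71 = $1,432.71
Trial balance (start $0, +$1,432.71 each month, − disbursements):
  Nov: +$1,432.71 − $2,961.93 → -$1,529.22
  Dec: +$1,432.71 − $3,098.76 → -$3,195.27
  Jan: +$1,432.71 − $2,246.04 → -$4,008.60
  Feb: +$1,432.71 − $2,961.93 → -$5,537.82
  Mar: +$1,432.71 → -$4,105.11
  Apr: +$1,432.71 → -$2,672.40
  May: +$1,432.71 − $2,961.93 → -$4,201.62
  Jun: +$1,432.71 → -$2,768.91
  Jul: +$1,432.71 → -$1,336.20
  Aug: +$1,432.71 − $2,961.93 → -$2,865.42
  Sep: +$1,432.71 → -$1,432.71
  Oct: +$1,432.71 → $0.00
Lowest trial balance = -$5,537.82 (Feb)
Initial deposit = cushion − low point = $1,432.71 − (-$5,537.82) = $6,970.53

$6,970.53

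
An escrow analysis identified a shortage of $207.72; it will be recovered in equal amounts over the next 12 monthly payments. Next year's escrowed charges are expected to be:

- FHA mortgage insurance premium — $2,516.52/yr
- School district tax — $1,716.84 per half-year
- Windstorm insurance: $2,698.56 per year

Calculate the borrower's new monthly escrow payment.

$738.04

FHA mortgage insurance premium = $2,516.52/yr
School district tax = $1,716.84 × 2 = $3,433.68/yr
Windstorm insurance = $2,698.56/yr
Combined annual = $2,516.52 + $3,433.68 + $2,698.56 = $8,648.76
Monthly = $8,648.76 / 12 = $720.73
Shortage per month = $207.72 ÷ 12 = $17.31
New monthly escrow = $720.73 + $17.31 = $738.04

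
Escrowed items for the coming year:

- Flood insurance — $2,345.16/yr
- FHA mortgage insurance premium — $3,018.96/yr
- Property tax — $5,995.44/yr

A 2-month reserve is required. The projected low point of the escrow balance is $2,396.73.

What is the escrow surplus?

$503.47

Flood insurance = $2,345.16 annually
FHA mortgage insurance premium = $3,018.96 annually
Property tax = $5,995.44 annually
Total annual escrow = $2,345.16 + $3,018.96 + $5,995.44 = $11,359.56
Monthly = $11,359.56 / 12 = $946.63
Required cushion = 2 × $946.63 = $1,893.26
Excess over cushion: $2,396.73 − $1,893.26 = $503.47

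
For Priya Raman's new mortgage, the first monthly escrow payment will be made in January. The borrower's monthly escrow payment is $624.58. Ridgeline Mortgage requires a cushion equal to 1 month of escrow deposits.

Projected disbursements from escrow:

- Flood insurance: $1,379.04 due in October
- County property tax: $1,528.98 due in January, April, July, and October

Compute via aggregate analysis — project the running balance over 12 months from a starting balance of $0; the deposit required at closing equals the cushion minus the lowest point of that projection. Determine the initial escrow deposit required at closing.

Cushion = 1 × $624.58 = $624.58
Trial balance (start $0, +$624.58 each month, − disbursements):
  Jan: +$624.58 − $1,528.98 → -$904.40
  Feb: +$624.58 → -$279.82
  Mar: +$624.58 → $344.76
  Apr: +$624.58 − $1,528.98 → -$559.64
  May: +$624.58 → $64.94
  Jun: +$624.58 → $689.52
  Jul: +$624.58 − $1,528.98 → -$214.88
  Aug: +$624.58 → $409.70
  Sep: +$624.58 → $1,034.28
  Oct: +$624.58 − $2,908.02 → -$1,249.16
  Nov: +$624.58 → -$624.58
  Dec: +$624.58 → $0.00
Lowest trial balance = -$1,249.16 (Oct)
Initial deposit = cushion − low point = $624.58 − (-$1,249.16) = $1,873.74

$1,873.74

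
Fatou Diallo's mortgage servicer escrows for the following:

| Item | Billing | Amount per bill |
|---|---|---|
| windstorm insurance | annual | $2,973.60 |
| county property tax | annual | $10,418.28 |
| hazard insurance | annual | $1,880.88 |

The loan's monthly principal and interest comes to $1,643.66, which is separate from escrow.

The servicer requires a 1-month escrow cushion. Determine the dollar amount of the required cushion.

$1,272.73

Windstorm insurance = $2,973.60 annually
County property tax = $10,418.28 annually
Hazard insurance = $1,880.88 annually
Annual escrow total = $2,973.60 + $10,418.28 + $1,880.88 = $15,272.76
Per month = $15,272.76 ÷ 12 = $1,272.73
Reserve = 1 × $1,272.73 = $1,272.73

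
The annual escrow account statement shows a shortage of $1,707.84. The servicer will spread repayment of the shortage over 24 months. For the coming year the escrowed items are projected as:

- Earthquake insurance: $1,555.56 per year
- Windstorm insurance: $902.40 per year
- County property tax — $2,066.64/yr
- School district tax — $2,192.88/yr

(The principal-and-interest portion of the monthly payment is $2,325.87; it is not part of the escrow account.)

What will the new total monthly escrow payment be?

$630.95

Earthquake insurance — $1,555.56
Windstorm insurance — $902.40
County property tax — $2,066.64
School district tax — $2,192.88
Annual escrow total = $6,717.48
Monthly escrow = $6,717.48 ÷ 12 = $559.79
Shortage per month = $1,707.84 / 24 = $71.16
Adjusted monthly = $559.79 + $71.16 = $630.95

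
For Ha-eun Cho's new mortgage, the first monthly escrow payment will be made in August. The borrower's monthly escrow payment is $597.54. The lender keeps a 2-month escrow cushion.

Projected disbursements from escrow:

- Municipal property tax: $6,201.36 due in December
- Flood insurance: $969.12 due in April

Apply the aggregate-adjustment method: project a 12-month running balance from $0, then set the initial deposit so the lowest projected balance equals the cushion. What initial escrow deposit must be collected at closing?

$4,408.74

Cushion = 2 × $597.54 = $1,195.08
Trial balance (start $0, +$597.54 each month, − disbursements):
  Aug: +$597.54 → $597.54
  Sep: +$597.54 → $1,195.08
  Oct: +$597.54 → $1,792.62
  Nov: +$597.54 → $2,390.16
  Dec: +$597.54 − $6,201.36 → -$3,213.66
  Jan: +$597.54 → -$2,616.12
  Feb: +$597.54 → -$2,018.58
  Mar: +$597.54 → -$1,421.04
  Apr: +$597.54 − $969.12 → -$1,792.62
  May: +$597.54 → -$1,195.08
  Jun: +$597.54 → -$597.54
  Jul: +$597.54 → $0.00
Lowest trial balance = -$3,213.66 (Dec)
Initial deposit = cushion − low point = $1,195.08 − (-$3,213.66) = $4,408.74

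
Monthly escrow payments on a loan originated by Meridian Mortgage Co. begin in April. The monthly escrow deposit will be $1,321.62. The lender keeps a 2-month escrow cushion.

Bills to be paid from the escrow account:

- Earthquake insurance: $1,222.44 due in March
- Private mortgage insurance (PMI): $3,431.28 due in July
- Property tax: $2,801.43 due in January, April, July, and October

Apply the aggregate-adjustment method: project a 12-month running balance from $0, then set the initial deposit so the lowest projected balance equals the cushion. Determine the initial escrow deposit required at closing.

Cushion = 2 × $1,321.62 = $2,643.24
Trial balance (start $0, +$1,321.62 each month, − disbursements):
  Apr: +$1,321.62 − $2,801.43 → -$1,479.81
  May: +$1,321.62 → -$158.19
  Jun: +$1,321.62 → $1,163.43
  Jul: +$1,321.62 − $6,232.71 → -$3,747.66
  Aug: +$1,321.62 → -$2,426.04
  Sep: +$1,321.62 → -$1,104.42
  Oct: +$1,321.62 − $2,801.43 → -$2,584.23
  Nov: +$1,321.62 → -$1,262.61
  Dec: +$1,321.62 → $59.01
  Jan: +$1,321.62 − $2,801.43 → -$1,420.80
  Feb: +$1,321.62 → -$99.18
  Mar: +$1,321.62 − $1,222.44 → $0.00
Lowest trial balance = -$3,747.66 (Jul)
Initial deposit = cushion − low point = $2,643.24 − (-$3,747.66) = $6,390.90

$6,390.90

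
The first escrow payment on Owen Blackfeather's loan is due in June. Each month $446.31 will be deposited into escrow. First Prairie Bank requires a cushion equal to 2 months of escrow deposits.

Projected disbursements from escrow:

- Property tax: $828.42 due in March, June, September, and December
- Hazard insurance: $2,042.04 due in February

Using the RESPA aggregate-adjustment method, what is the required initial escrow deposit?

Cushion = 2 × $446.31 = $892.62
Trial balance (start $0, +$446.31 each month, − disbursements):
  Jun: +$446.31 − $828.42 → -$382.11
  Jul: +$446.31 → $64.20
  Aug: +$446.31 → $510.51
  Sep: +$446.31 − $828.42 → $128.40
  Oct: +$446.31 → $574.71
  Nov: +$446.31 → $1,021.02
  Dec: +$446.31 − $828.42 → $638.91
  Jan: +$446.31 → $1,085.22
  Feb: +$446.31 − $2,042.04 → -$510.51
  Mar: +$446.31 − $828.42 → -$892.62
  Apr: +$446.31 → -$446.31
  May: +$446.31 → $0.00
Lowest trial balance = -$892.62 (Mar)
Initial deposit = cushion − low point = $892.62 − (-$892.62) = $1,785.24

$1,785.24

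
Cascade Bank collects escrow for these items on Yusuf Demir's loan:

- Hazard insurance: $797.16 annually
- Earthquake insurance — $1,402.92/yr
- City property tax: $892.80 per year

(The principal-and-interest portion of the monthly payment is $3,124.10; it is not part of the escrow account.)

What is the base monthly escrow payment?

$257.74

Hazard insurance — $797.16 annually
Earthquake insurance — $1,402.92 annually
City property tax — $892.80 annually
Yearly total = $797.16 + $1,402.92 + $892.80 = $3,092.88
Per month = $3,092.88 ÷ 12 = $257.74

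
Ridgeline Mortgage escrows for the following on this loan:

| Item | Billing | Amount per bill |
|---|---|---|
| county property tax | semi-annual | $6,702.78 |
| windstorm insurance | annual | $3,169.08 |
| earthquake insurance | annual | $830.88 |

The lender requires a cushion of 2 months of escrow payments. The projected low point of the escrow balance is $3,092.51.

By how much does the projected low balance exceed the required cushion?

County property tax — $6,702.78 × 2 = $13,405.56/yr
Windstorm insurance — $3,169.08/yr
Earthquake insurance — $830.88/yr
Total annual escrow = $17,405.52
Monthly escrow = $17,405.52 ÷ 12 = $1,450.46
Cushion = 2 × $1,450.46 = $2,900.92
Excess over cushion: $3,092.51 − $2,900.92 = $191.59

$191.59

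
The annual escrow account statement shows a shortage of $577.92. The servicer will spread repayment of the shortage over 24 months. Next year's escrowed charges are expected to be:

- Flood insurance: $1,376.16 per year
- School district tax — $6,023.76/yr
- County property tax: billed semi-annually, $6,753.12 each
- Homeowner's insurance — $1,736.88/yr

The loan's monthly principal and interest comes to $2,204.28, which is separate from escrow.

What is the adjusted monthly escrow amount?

Flood insurance = $1,376.16 per year
School district tax = $6,023.76 per year
County property tax = $6,753.12 × 2 = $13,506.24 per year
Homeowner's insurance = $1,736.88 per year
Annual escrow total = $1,376.16 + $6,023.76 + $13,506.24 + $1,736.88 = $22,643.04
Base monthly escrow = $22,643.04 ÷ 12 = $1,886.92
Shortage per month = $577.92 / 24 = $24.08
Adjusted monthly = $1,886.92 + $24.08 = $1,911.00

$1,911.00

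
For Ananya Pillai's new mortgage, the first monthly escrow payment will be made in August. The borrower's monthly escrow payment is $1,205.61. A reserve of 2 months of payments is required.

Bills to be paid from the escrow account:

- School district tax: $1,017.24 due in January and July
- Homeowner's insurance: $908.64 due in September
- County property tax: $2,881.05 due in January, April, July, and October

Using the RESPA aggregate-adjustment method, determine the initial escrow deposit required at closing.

Cushion = 2 × $1,205.61 = $2,411.22
Trial balance (start $0, +$1,205.61 each month, − disbursements):
  Aug: +$1,205.61 → $1,205.61
  Sep: +$1,205.61 − $908.64 → $1,502.58
  Oct: +$1,205.61 − $2,881.05 → -$172.86
  Nov: +$1,205.61 → $1,032.75
  Dec: +$1,205.61 → $2,238.36
  Jan: +$1,205.61 − $3,898.29 → -$454.32
  Feb: +$1,205.61 → $751.29
  Mar: +$1,205.61 → $1,956.90
  Apr: +$1,205.61 − $2,881.05 → $281.46
  May: +$1,205.61 → $1,487.07
  Jun: +$1,205.61 → $2,692.68
  Jul: +$1,205.61 − $3,898.29 → $0.00
Lowest trial balance = -$454.32 (Jan)
Initial deposit = cushion − low point = $2,411.22 − (-$454.32) = $2,865.54

$2,865.54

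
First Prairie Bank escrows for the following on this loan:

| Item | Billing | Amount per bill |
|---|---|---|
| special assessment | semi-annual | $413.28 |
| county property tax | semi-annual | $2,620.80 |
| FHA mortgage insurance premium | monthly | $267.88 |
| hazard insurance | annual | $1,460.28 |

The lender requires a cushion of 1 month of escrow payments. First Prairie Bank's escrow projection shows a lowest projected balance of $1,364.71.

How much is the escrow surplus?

Special assessment: $413.28 × 2 = $826.56 per year
County property tax: $2,620.80 × 2 = $5,241.60 per year
FHA mortgage insurance premium: $267.88 × 12 = $3,214.56 per year
Hazard insurance: $1,460.28 per year
Combined annual = $10,743.00
Per month = $10,743.00 / 12 = $895.25
Required cushion = 1 × $895.25 = $895.25
Surplus = $1,364.71 − $895.25 = $469.46

$469.46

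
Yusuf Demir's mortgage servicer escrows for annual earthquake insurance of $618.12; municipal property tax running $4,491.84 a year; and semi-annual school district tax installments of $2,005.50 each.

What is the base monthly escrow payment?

$760.08

Earthquake insurance — $618.12 annually
Municipal property tax — $4,491.84 annually
School district tax — $2,005.50 × 2 = $4,011.00 annually
Yearly total = $9,120.96
Per month = $9,120.96 ÷ 12 = $760.08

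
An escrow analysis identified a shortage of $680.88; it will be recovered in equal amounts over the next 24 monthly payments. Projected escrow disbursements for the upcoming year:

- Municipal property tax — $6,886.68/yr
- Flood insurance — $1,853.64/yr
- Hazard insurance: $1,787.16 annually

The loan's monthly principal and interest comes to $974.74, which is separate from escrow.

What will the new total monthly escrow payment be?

Municipal property tax = $6,886.68
Flood insurance = $1,853.64
Hazard insurance = $1,787.16
Total annual escrow = $6,886.68 + $1,853.64 + $1,787.16 = $10,527.48
Base monthly escrow = $10,527.48 / 12 = $877.29
Shortage per month = $680.88 / 24 = $28.37
New monthly escrow = $877.29 + $28.37 = $905.66

$905.66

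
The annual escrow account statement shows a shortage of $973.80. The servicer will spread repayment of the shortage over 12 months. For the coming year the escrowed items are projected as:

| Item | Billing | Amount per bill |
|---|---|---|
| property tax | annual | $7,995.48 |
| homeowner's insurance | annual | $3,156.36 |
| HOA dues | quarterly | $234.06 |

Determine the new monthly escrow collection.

Property tax: $7,995.48/yr
Homeowner's insurance: $3,156.36/yr
HOA dues: $234.06 × 4 = $936.24/yr
Total annual escrow = $7,995.48 + $3,156.36 + $936.24 = $12,088.08
Monthly = $12,088.08 ÷ 12 = $1,007.34
Shortage per month = $973.80 / 12 = $81.15
Adjusted monthly = $1,007.34 + $81.15 = $1,088.49

$1,088.49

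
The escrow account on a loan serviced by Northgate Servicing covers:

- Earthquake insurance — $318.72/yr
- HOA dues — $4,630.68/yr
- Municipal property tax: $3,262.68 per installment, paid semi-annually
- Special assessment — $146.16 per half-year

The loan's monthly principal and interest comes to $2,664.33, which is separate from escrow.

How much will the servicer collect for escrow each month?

Earthquake insurance — $318.72 per year
HOA dues — $4,630.68 per year
Municipal property tax — $3,262.68 × 2 = $6,525.36 per year
Special assessment — $146.16 × 2 = $292.32 per year
Yearly total = $318.72 + $4,630.68 + $6,525.36 + $292.32 = $11,767.08
Monthly escrow = $11,767.08 / 12 = $980.59

$980.59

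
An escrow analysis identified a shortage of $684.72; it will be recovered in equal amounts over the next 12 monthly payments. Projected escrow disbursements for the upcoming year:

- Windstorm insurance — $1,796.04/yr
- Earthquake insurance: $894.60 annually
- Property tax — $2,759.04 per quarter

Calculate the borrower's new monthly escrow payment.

Windstorm insurance = $1,796.04
Earthquake insurance = $894.60
Property tax = $2,759.04 × 4 = $11,036.16
Total annual escrow = $1,796.04 + $894.60 + $11,036.16 = $13,726.80
Base monthly escrow = $13,726.80 ÷ 12 = $1,143.90
Shortage spread = $684.72 / 12 = $57.06/mo
Adjusted monthly = $1,143.90 + $57.06 = $1,200.96

$1,200.96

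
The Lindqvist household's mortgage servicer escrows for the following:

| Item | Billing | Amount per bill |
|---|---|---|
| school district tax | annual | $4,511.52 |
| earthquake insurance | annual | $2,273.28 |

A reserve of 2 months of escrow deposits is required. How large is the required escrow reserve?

School district tax = $4,511.52
Earthquake insurance = $2,273.28
Total annual escrow = $4,511.52 + $2,273.28 = $6,784.80
Base monthly escrow = $6,784.80 ÷ 12 = $565.40
Cushion = 2 × $565.40 = $1,130.80

$1,130.80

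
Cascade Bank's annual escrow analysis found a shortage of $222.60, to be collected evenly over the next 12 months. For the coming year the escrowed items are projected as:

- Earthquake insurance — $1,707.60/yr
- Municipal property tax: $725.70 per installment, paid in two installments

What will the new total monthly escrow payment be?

$281.80

Earthquake insurance: $1,707.60 per year
Municipal property tax: $725.70 × 2 = $1,451.40 per year
Total per year = $3,159.00
Per month = $3,159.00 ÷ 12 = $263.25
Shortage per month = $222.60 ÷ 12 = $18.55
Adjusted monthly = $263.25 + $18.55 = $281.80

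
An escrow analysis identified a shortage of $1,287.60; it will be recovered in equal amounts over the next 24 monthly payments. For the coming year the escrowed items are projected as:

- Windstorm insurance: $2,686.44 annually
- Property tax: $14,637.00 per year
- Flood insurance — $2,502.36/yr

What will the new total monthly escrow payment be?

Windstorm insurance — $2,686.44/yr
Property tax — $14,637.00/yr
Flood insurance — $2,502.36/yr
Annual escrow total = $2,686.44 + $14,637.00 + $2,502.36 = $19,825.80
Base monthly escrow = $19,825.80 ÷ 12 = $1,652.15
Shortage spread = $1,287.60 / 24 = $53.65/mo
Adjusted monthly = $1,652.15 + $53.65 = $1,705.80

$1,705.80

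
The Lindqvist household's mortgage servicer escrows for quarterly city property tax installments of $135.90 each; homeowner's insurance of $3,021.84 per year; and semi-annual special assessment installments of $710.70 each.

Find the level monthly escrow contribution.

$415.57

City property tax: $135.90 × 4 = $543.60
Homeowner's insurance: $3,021.84
Special assessment: $710.70 × 2 = $1,421.40
Total per year = $543.60 + $3,021.84 + $1,421.40 = $4,986.84
Monthly escrow = $4,986.84 / 12 = $415.57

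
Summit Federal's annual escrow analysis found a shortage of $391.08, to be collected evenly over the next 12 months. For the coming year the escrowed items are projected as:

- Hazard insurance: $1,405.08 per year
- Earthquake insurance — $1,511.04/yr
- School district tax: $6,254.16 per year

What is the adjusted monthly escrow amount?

$796.78

Hazard insurance — $1,405.08 annually
Earthquake insurance — $1,511.04 annually
School district tax — $6,254.16 annually
Yearly total = $9,170.28
Base monthly escrow = $9,170.28 ÷ 12 = $764.19
Monthly shortage recovery: $391.08 / 12 = $32.59
New monthly escrow = $764.19 + $32.59 = $796.78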